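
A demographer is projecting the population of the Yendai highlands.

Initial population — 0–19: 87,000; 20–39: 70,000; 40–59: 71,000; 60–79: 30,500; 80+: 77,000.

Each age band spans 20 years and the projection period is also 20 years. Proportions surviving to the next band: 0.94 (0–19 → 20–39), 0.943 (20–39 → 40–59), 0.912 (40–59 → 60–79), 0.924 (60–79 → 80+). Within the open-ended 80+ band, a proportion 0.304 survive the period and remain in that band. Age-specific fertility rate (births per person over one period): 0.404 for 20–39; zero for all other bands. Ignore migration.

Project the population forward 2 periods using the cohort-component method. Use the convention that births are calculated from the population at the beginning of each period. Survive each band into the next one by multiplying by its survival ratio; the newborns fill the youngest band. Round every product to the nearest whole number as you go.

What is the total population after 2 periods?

Let group 1 be 0–19 through group 5 = 80+.
[period 1]
Births: 70000 × 0.404 = 28280
Group 2: 87000 × 0.94 = 81780
Group 3: 70000 × 0.943 = 66010
Group 4: 71000 × 0.912 = 64752
Group 5: 30500 × 0.924 + 77000 × 0.304 = 28182 + 23408 = 51590
Giving 28280 / 81780 / 66010 / 64752 / 51590.
[period 2]
Births: 81780 × 0.404 = 33039
Group 2: 28280 × 0.94 = 26583
Group 3: 81780 × 0.943 = 77119
Group 4: 66010 × 0.912 = 60201
Group 5: 64752 × 0.924 + 51590 × 0.304 = 59831 + 15683 = 75514
Giving 33039 / 26583 / 77119 / 60201 / 75514.
Total after period 2: 33039 + 26583 + 77119 + 60201 + 75514 = 272456

272456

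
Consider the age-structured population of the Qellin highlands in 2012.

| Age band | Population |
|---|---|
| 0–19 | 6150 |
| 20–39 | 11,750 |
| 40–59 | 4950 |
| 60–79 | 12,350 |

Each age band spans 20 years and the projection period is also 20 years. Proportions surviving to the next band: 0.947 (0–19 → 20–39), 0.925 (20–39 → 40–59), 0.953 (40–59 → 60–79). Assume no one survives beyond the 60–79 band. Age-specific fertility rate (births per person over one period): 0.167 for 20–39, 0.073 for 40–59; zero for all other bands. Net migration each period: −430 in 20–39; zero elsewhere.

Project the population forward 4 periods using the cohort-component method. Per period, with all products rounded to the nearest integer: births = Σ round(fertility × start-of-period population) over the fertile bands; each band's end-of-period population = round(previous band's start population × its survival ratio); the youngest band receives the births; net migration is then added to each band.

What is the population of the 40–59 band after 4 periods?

1086

After projecting period 1:
Births: 11750 × 0.167 = 1962  |  4950 × 0.073 = 361 → total 2323
20–39: 6150 × 0.947 = 5824
40–59: 11750 × 0.925 = 10869
60–79: 4950 × 0.953 = 4717
Net migration: 20–39 − 430 → 5394
→ [2323, 5394, 10869, 4717]
After projecting period 2:
Births: 5394 × 0.167 = 901  |  10869 × 0.073 = 793 → total 1694
20–39: 2323 × 0.947 = 2200
40–59: 5394 × 0.925 = 4989
60–79: 10869 × 0.953 = 10358
Net migration: 20–39 − 430 → 1770
→ [1694, 1770, 4989, 10358]
After projecting period 3:
Births: 1770 × 0.167 = 296  |  4989 × 0.073 = 364 → total 660
20–39: 1694 × 0.947 = 1604
40–59: 1770 × 0.925 = 1637
60–79: 4989 × 0.953 = 4755
Net migration: 20–39 − 430 → 1174
→ [660, 1174, 1637, 4755]
After projecting period 4:
Births: 1174 × 0.167 = 196  |  1637 × 0.073 = 120 → total 316
20–39: 660 × 0.947 = 625
40–59: 1174 × 0.925 = 1086
60–79: 1637 × 0.953 = 1560
Net migration: 20–39 − 430 → 195
→ [316, 195, 1086, 1560]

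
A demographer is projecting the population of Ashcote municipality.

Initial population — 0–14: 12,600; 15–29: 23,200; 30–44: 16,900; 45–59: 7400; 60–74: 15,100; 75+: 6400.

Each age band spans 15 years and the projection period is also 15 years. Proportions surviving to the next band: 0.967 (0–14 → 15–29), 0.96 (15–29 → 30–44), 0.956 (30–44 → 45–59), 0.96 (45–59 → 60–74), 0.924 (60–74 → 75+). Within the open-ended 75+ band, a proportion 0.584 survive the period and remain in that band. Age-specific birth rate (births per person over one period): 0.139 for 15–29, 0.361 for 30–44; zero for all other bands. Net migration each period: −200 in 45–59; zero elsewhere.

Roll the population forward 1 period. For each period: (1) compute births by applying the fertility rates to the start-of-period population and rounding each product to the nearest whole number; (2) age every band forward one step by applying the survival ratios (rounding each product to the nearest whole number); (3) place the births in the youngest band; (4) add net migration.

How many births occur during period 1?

9326

Call the groups 1 to 6, youngest first.
— Period 1 —
Births: 23200 * 0.139 = 3225 ; 16900 * 0.361 = 6101 ⇒ total 9326
Group 2: 12600 * 0.967 = 12184
Group 3: 23200 * 0.96 = 22272
Group 4: 16900 * 0.956 = 16156
Group 5: 7400 * 0.96 = 7104
Group 6: 15100 * 0.924 + 6400 * 0.584 = 13952 + 3738 = 17690
Net migration: Group 4 − 200 → 15956
Population now: 0–14=9326, 15–29=12184, 30–44=22272, 45–59=15956, 60–74=7104, 75+=17690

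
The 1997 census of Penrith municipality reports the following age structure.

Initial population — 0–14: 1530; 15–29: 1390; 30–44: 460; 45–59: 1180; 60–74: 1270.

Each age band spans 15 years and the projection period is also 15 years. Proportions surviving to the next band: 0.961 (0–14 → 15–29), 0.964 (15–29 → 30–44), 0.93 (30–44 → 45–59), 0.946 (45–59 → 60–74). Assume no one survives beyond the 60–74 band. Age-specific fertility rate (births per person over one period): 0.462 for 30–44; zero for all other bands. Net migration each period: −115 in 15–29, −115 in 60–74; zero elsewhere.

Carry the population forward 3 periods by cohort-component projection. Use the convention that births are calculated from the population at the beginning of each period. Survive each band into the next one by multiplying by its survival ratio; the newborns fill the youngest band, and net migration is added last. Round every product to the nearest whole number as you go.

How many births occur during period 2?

619

Period 1.
Births: 460 * 0.462 = 213
15–29: 1530 * 0.961 = 1470
30–44: 1390 * 0.964 = 1340
45–59: 460 * 0.93 = 428
60–74: 1180 * 0.946 = 1116
Net migration: 15–29 − 115 → 1355; 60–74 − 115 → 1001
Population now: 0–14=213, 15–29=1355, 30–44=1340, 45–59=428, 60–74=1001
Period 2.
Births: 1340 * 0.462 = 619
15–29: 213 * 0.961 = 205
30–44: 1355 * 0.964 = 1306
45–59: 1340 * 0.93 = 1246
60–74: 428 * 0.946 = 405
Net migration: 15–29 − 115 → 90; 60–74 − 115 → 290
Population now: 0–14=619, 15–29=90, 30–44=1306, 45–59=1246, 60–74=290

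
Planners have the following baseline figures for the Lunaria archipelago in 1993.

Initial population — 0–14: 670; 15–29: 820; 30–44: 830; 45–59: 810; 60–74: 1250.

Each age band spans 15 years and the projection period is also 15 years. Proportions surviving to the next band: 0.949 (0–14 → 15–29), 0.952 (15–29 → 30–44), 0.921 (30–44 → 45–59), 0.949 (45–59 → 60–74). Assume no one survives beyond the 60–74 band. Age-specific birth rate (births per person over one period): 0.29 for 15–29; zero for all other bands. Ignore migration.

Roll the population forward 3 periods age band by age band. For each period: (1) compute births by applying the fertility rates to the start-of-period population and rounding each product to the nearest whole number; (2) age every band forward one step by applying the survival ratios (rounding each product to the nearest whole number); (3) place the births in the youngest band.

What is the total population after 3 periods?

1695

[period 1]
Births: 820 * 0.29 = 238
15–29: 670 * 0.949 = 636
30–44: 820 * 0.952 = 781
45–59: 830 * 0.921 = 764
60–74: 810 * 0.949 = 769
Giving 238 / 636 / 781 / 764 / 769.
[period 2]
Births: 636 * 0.29 = 184
15–29: 238 * 0.949 = 226
30–44: 636 * 0.952 = 605
45–59: 781 * 0.921 = 719
60–74: 764 * 0.949 = 725
Giving 184 / 226 / 605 / 719 / 725.
[period 3]
Births: 226 * 0.29 = 66
15–29: 184 * 0.949 = 175
30–44: 226 * 0.952 = 215
45–59: 605 * 0.921 = 557
60–74: 719 * 0.949 = 682
Giving 66 / 175 / 215 / 557 / 682.
Total after period 3: 66 + 175 + 215 + 557 + 682 = 1695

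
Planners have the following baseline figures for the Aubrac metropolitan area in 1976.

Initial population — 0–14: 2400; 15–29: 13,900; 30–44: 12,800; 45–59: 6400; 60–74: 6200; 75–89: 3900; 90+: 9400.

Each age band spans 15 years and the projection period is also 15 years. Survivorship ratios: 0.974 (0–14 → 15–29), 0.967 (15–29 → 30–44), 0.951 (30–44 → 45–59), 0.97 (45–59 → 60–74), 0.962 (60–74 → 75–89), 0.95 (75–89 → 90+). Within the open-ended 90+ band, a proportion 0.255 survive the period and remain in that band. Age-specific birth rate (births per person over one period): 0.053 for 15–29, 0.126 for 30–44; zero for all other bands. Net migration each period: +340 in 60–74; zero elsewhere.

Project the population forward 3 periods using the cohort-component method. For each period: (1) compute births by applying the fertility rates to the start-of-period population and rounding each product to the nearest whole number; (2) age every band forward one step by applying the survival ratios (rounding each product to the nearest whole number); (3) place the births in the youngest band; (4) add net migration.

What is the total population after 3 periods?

38791

Call the bands 1 to 7, youngest first.
Period 1:
Births: 13900 * 0.053 = 737 ; 12800 * 0.126 = 1613 ⇒ total 2350
Band 2: 2400 * 0.974 = 2338
Band 3: 13900 * 0.967 = 13441
Band 4: 12800 * 0.951 = 12173
Band 5: 6400 * 0.97 = 6208
Band 6: 6200 * 0.962 = 5964
Band 7: 3900 * 0.95 + 9400 * 0.255 = 3705 + 2397 = 6102
Net migration: Band 5 + 340 → 6548
→ [2350, 2338, 13441, 12173, 6548, 5964, 6102]
Period 2:
Births: 2338 * 0.053 = 124 ; 13441 * 0.126 = 1694 ⇒ total 1818
Band 2: 2350 * 0.974 = 2289
Band 3: 2338 * 0.967 = 2261
Band 4: 13441 * 0.951 = 12782
Band 5: 12173 * 0.97 = 11808
Band 6: 6548 * 0.962 = 6299
Band 7: 5964 * 0.95 + 6102 * 0.255 = 5666 + 1556 = 7222
Net migration: Band 5 + 340 → 12148
→ [1818, 2289, 2261, 12782, 12148, 6299, 7222]
Period 3:
Births: 2289 * 0.053 = 121 ; 2261 * 0.126 = 285 ⇒ total 406
Band 2: 1818 * 0.974 = 1771
Band 3: 2289 * 0.967 = 2213
Band 4: 2261 * 0.951 = 2150
Band 5: 12782 * 0.97 = 12399
Band 6: 12148 * 0.962 = 11686
Band 7: 6299 * 0.95 + 7222 * 0.255 = 5984 + 1842 = 7826
Net migration: Band 5 + 340 → 12739
→ [406, 1771, 2213, 2150, 12739, 11686, 7826]
Total after period 3: 406 + 1771 + 2213 + 2150 + 12739 + 11686 + 7826 = 38791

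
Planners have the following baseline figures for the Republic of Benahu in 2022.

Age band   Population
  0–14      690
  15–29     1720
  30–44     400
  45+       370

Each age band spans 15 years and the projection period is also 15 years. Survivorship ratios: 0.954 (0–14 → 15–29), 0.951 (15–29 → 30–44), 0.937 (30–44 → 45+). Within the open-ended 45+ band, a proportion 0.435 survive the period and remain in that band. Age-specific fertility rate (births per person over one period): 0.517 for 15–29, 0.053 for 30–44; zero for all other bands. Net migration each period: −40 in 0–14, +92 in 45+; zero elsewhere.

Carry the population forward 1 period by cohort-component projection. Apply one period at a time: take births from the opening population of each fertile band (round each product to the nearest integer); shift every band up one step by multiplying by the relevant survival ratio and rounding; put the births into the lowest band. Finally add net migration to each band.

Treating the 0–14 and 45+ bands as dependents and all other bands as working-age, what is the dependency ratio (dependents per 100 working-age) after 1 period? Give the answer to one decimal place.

After projecting period 1:
Births: 1720 × 0.517 = 889 ; 400 × 0.053 = 21 → 910
15–29: 690 × 0.954 = 658
30–44: 1720 × 0.951 = 1636
45+: 400 × 0.937 + 370 × 0.435 = 375 + 161 = 536
Net migration: 0–14 − 40 → 870; 45+ + 92 → 628
Population now: 0–14=870, 15–29=658, 30–44=1636, 45+=628
Dependents (band 0–14 + band 45+) = 870 + 628 = 1498; working-age = 2294; ratio = 1498/2294 × 100 = 65.3

65.3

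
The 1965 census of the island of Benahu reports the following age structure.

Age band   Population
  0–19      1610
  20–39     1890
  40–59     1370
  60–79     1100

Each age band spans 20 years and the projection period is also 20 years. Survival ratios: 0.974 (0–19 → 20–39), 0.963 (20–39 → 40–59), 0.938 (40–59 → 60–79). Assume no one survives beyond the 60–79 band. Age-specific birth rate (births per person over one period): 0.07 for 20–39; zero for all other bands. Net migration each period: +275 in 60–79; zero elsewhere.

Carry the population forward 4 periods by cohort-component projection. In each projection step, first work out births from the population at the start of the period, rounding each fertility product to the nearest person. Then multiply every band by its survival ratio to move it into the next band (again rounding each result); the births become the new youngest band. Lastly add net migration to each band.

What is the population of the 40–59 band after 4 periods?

103

Let band 1 be 0–19 through band 4 = 60–79.
After projecting period 1:
Births: 1890 × 0.07 = 132
Band 2: 1610 × 0.974 = 1568
Band 3: 1890 × 0.963 = 1820
Band 4: 1370 × 0.938 = 1285
Net migration: Band 4 + 275 → 1560
→ [132, 1568, 1820, 1560]
After projecting period 2:
Births: 1568 × 0.07 = 110
Band 2: 132 × 0.974 = 129
Band 3: 1568 × 0.963 = 1510
Band 4: 1820 × 0.938 = 1707
Net migration: Band 4 + 275 → 1982
→ [110, 129, 1510, 1982]
After projecting period 3:
Births: 129 × 0.07 = 9
Band 2: 110 × 0.974 = 107
Band 3: 129 × 0.963 = 124
Band 4: 1510 × 0.938 = 1416
Net migration: Band 4 + 275 → 1691
→ [9, 107, 124, 1691]
After projecting period 4:
Births: 107 × 0.07 = 7
Band 2: 9 × 0.974 = 9
Band 3: 107 × 0.963 = 103
Band 4: 124 × 0.938 = 116
Net migration: Band 4 + 275 → 391
→ [7, 9, 103, 391]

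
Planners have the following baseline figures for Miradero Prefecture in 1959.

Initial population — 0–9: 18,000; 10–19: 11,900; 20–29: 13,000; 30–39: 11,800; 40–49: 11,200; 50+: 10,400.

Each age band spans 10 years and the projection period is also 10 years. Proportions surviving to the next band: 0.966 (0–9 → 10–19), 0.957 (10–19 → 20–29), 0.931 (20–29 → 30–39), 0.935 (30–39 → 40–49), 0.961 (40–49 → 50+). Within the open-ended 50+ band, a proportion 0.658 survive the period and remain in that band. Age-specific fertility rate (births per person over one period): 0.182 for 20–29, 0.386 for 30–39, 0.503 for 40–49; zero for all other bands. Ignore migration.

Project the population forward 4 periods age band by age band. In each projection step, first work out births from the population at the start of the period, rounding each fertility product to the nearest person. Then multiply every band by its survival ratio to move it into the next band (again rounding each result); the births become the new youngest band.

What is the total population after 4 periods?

88399

— Period 1 —
Births: 13000 × 0.182 = 2366, 11800 × 0.386 = 4555, 11200 × 0.503 = 5634 — total 12555
10–19: 18000 × 0.966 = 17388
20–29: 11900 × 0.957 = 11388
30–39: 13000 × 0.931 = 12103
40–49: 11800 × 0.935 = 11033
50+: 11200 × 0.961 + 10400 × 0.658 = 10763 + 6843 = 17606
→ [12555, 17388, 11388, 12103, 11033, 17606]
— Period 2 —
Births: 11388 × 0.182 = 2073, 12103 × 0.386 = 4672, 11033 × 0.503 = 5550 — total 12295
10–19: 12555 × 0.966 = 12128
20–29: 17388 × 0.957 = 16640
30–39: 11388 × 0.931 = 10602
40–49: 12103 × 0.935 = 11316
50+: 11033 × 0.961 + 17606 × 0.658 = 10603 + 11585 = 22188
→ [12295, 12128, 16640, 10602, 11316, 22188]
— Period 3 —
Births: 16640 × 0.182 = 3028, 10602 × 0.386 = 4092, 11316 × 0.503 = 5692 — total 12812
10–19: 12295 × 0.966 = 11877
20–29: 12128 × 0.957 = 11606
30–39: 16640 × 0.931 = 15492
40–49: 10602 × 0.935 = 9913
50+: 11316 × 0.961 + 22188 × 0.658 = 10875 + 14600 = 25475
→ [12812, 11877, 11606, 15492, 9913, 25475]
— Period 4 —
Births: 11606 × 0.182 = 2112, 15492 × 0.386 = 5980, 9913 × 0.503 = 4986 — total 13078
10–19: 12812 × 0.966 = 12376
20–29: 11877 × 0.957 = 11366
30–39: 11606 × 0.931 = 10805
40–49: 15492 × 0.935 = 14485
50+: 9913 × 0.961 + 25475 × 0.658 = 9526 + 16763 = 26289
→ [13078, 12376, 11366, 10805, 14485, 26289]
Total after period 4: 13078 + 12376 + 11366 + 10805 + 14485 + 26289 = 88399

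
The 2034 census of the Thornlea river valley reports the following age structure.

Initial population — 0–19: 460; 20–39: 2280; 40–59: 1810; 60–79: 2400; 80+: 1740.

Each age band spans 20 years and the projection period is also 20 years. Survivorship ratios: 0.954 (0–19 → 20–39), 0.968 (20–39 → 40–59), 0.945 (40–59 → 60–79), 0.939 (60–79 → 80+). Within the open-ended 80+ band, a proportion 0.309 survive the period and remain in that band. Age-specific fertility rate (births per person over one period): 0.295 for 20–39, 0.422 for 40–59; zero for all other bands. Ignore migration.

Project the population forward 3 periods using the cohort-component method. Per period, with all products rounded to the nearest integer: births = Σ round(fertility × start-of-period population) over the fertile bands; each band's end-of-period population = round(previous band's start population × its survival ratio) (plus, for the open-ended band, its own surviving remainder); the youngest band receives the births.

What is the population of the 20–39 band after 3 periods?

1012

Numbering the bands 1..5 from youngest to oldest:
Period 1.
Births: 2280 × 0.295 = 673  |  1810 × 0.422 = 764 — total 1437
Band 2: 460 × 0.954 = 439
Band 3: 2280 × 0.968 = 2207
Band 4: 1810 × 0.945 = 1710
Band 5: 2400 × 0.939 + 1740 × 0.309 = 2254 + 538 = 2792
Giving 1437 / 439 / 2207 / 1710 / 2792.
Period 2.
Births: 439 × 0.295 = 130  |  2207 × 0.422 = 931 — total 1061
Band 2: 1437 × 0.954 = 1371
Band 3: 439 × 0.968 = 425
Band 4: 2207 × 0.945 = 2086
Band 5: 1710 × 0.939 + 2792 × 0.309 = 1606 + 863 = 2469
Giving 1061 / 1371 / 425 / 2086 / 2469.
Period 3.
Births: 1371 × 0.295 = 404  |  425 × 0.422 = 179 — total 583
Band 2: 1061 × 0.954 = 1012
Band 3: 1371 × 0.968 = 1327
Band 4: 425 × 0.945 = 402
Band 5: 2086 × 0.939 + 2469 × 0.309 = 1959 + 763 = 2722
Giving 583 / 1012 / 1327 / 402 / 2722.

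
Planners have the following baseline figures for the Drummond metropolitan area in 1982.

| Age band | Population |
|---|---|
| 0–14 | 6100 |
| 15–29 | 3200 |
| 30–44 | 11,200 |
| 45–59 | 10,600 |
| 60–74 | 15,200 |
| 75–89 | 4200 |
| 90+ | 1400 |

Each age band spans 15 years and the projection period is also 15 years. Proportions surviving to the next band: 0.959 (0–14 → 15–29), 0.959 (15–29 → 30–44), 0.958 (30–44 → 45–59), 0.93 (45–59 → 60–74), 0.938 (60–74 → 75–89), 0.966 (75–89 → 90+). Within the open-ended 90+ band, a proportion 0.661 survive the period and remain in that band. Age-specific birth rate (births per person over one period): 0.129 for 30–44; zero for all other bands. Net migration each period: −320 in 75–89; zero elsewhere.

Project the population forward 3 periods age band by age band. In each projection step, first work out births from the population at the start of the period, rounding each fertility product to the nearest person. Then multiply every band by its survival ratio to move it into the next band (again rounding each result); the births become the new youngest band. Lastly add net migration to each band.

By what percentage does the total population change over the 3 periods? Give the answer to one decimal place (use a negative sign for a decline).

-24.3

[period 1]
Births: 11200 * 0.129 = 1445
15–29: 6100 * 0.959 = 5850
30–44: 3200 * 0.959 = 3069
45–59: 11200 * 0.958 = 10730
60–74: 10600 * 0.93 = 9858
75–89: 15200 * 0.938 = 14258
90+: 4200 * 0.966 + 1400 * 0.661 = 4057 + 925 = 4982
Net migration: 75–89 − 320 → 13938
Population now: 0–14=1445, 15–29=5850, 30–44=3069, 45–59=10730, 60–74=9858, 75–89=13938, 90+=4982
[period 2]
Births: 3069 * 0.129 = 396
15–29: 1445 * 0.959 = 1386
30–44: 5850 * 0.959 = 5610
45–59: 3069 * 0.958 = 2940
60–74: 10730 * 0.93 = 9979
75–89: 9858 * 0.938 = 9247
90+: 13938 * 0.966 + 4982 * 0.661 = 13464 + 3293 = 16757
Net migration: 75–89 − 320 → 8927
Population now: 0–14=396, 15–29=1386, 30–44=5610, 45–59=2940, 60–74=9979, 75–89=8927, 90+=16757
[period 3]
Births: 5610 * 0.129 = 724
15–29: 396 * 0.959 = 380
30–44: 1386 * 0.959 = 1329
45–59: 5610 * 0.958 = 5374
60–74: 2940 * 0.93 = 2734
75–89: 9979 * 0.938 = 9360
90+: 8927 * 0.966 + 16757 * 0.661 = 8623 + 11076 = 19699
Net migration: 75–89 − 320 → 9040
Population now: 0–14=724, 15–29=380, 30–44=1329, 45–59=5374, 60–74=2734, 75–89=9040, 90+=19699
Total: 51900 → 39280; change = -12620; percentage change = -24.3%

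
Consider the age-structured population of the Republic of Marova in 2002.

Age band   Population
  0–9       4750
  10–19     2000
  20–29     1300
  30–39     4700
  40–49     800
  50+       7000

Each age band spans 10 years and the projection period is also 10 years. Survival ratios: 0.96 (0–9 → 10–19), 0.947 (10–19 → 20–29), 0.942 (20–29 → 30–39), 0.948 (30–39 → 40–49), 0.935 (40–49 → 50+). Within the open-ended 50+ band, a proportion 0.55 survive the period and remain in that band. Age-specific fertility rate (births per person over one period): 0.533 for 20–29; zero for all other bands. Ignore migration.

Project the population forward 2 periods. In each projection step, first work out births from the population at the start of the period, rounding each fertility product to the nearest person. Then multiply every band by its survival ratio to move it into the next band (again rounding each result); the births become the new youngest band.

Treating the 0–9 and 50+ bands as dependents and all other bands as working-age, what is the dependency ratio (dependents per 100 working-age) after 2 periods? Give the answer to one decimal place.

Numbering the groups 1..6 from youngest to oldest:
— Period 1 —
Births: 1300 × 0.533 = 693
Group 2: 4750 × 0.96 = 4560
Group 3: 2000 × 0.947 = 1894
Group 4: 1300 × 0.942 = 1225
Group 5: 4700 × 0.948 = 4456
Group 6: 800 × 0.935 + 7000 × 0.55 = 748 + 3850 = 4598
Giving 693 / 4560 / 1894 / 1225 / 4456 / 4598.
— Period 2 —
Births: 1894 × 0.533 = 1010
Group 2: 693 × 0.96 = 665
Group 3: 4560 × 0.947 = 4318
Group 4: 1894 × 0.942 = 1784
Group 5: 1225 × 0.948 = 1161
Group 6: 4456 × 0.935 + 4598 × 0.55 = 4166 + 2529 = 6695
Giving 1010 / 665 / 4318 / 1784 / 1161 / 6695.
Dependents (band 0–9 + band 50+) = 1010 + 6695 = 7705; working-age = 7928; ratio = 7705/7928 × 100 = 97.2

97.2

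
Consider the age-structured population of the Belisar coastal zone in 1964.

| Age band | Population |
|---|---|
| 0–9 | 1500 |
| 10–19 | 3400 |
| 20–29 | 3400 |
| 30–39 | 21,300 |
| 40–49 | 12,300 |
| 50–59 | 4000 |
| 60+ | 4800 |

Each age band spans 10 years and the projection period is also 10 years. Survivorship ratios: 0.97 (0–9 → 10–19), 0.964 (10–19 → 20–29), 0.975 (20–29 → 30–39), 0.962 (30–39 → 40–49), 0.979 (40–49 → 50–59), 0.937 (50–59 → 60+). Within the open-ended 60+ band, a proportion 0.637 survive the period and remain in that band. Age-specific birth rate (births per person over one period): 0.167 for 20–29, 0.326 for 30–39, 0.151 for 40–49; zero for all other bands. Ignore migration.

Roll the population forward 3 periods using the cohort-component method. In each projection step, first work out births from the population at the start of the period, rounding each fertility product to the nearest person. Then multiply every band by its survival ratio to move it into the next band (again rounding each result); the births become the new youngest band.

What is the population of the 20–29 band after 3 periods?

8761

Period 1.
Births: 3400 * 0.167 = 568  |  21300 * 0.326 = 6944  |  12300 * 0.151 = 1857 → total 9369
10–19: 1500 * 0.97 = 1455
20–29: 3400 * 0.964 = 3278
30–39: 3400 * 0.975 = 3315
40–49: 21300 * 0.962 = 20491
50–59: 12300 * 0.979 = 12042
60+: 4000 * 0.937 + 4800 * 0.637 = 3748 + 3058 = 6806
End of period: [9369, 1455, 3278, 3315, 20491, 12042, 6806]
Period 2.
Births: 3278 * 0.167 = 547  |  3315 * 0.326 = 1081  |  20491 * 0.151 = 3094 → total 4722
10–19: 9369 * 0.97 = 9088
20–29: 1455 * 0.964 = 1403
30–39: 3278 * 0.975 = 3196
40–49: 3315 * 0.962 = 3189
50–59: 20491 * 0.979 = 20061
60+: 12042 * 0.937 + 6806 * 0.637 = 11283 + 4335 = 15618
End of period: [4722, 9088, 1403, 3196, 3189, 20061, 15618]
Period 3.
Births: 1403 * 0.167 = 234  |  3196 * 0.326 = 1042  |  3189 * 0.151 = 482 → total 1758
10–19: 4722 * 0.97 = 4580
20–29: 9088 * 0.964 = 8761
30–39: 1403 * 0.975 = 1368
40–49: 3196 * 0.962 = 3075
50–59: 3189 * 0.979 = 3122
60+: 20061 * 0.937 + 15618 * 0.637 = 18797 + 9949 = 28746
End of period: [1758, 4580, 8761, 1368, 3075, 3122, 28746]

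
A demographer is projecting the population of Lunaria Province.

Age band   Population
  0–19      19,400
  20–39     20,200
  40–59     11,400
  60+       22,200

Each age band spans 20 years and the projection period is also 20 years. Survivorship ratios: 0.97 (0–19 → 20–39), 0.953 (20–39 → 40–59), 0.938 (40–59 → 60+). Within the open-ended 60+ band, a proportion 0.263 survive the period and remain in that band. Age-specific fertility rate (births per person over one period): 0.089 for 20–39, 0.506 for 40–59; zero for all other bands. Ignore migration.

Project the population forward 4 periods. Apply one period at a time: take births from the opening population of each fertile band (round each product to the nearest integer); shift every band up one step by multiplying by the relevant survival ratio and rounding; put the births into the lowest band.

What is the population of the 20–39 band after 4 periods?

9436

Let group 1 be 0–19 through group 4 = 60+.
After projecting period 1:
Births: 20200 * 0.089 = 1798 ; 11400 * 0.506 = 5768 → 7566
Group 2: 19400 * 0.97 = 18818
Group 3: 20200 * 0.953 = 19251
Group 4: 11400 * 0.938 + 22200 * 0.263 = 10693 + 5839 = 16532
Giving 7566 / 18818 / 19251 / 16532.
After projecting period 2:
Births: 18818 * 0.089 = 1675 ; 19251 * 0.506 = 9741 → 11416
Group 2: 7566 * 0.97 = 7339
Group 3: 18818 * 0.953 = 17934
Group 4: 19251 * 0.938 + 16532 * 0.263 = 18057 + 4348 = 22405
Giving 11416 / 7339 / 17934 / 22405.
After projecting period 3:
Births: 7339 * 0.089 = 653 ; 17934 * 0.506 = 9075 → 9728
Group 2: 11416 * 0.97 = 11074
Group 3: 7339 * 0.953 = 6994
Group 4: 17934 * 0.938 + 22405 * 0.263 = 16822 + 5893 = 22715
Giving 9728 / 11074 / 6994 / 22715.
After projecting period 4:
Births: 11074 * 0.089 = 986 ; 6994 * 0.506 = 3539 → 4525
Group 2: 9728 * 0.97 = 9436
Group 3: 11074 * 0.953 = 10554
Group 4: 6994 * 0.938 + 22715 * 0.263 = 6560 + 5974 = 12534
Giving 4525 / 9436 / 10554 / 12534.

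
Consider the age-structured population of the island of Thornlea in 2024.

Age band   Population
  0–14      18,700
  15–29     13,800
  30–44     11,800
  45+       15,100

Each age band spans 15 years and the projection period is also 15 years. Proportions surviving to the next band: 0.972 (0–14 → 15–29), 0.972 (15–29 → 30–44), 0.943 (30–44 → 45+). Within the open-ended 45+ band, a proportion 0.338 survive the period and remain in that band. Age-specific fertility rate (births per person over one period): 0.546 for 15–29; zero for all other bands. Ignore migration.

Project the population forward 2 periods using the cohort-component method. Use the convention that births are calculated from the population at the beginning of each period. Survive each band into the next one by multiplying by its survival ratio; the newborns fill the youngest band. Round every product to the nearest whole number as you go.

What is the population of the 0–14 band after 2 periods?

After projecting period 1:
Births: 13800 * 0.546 = 7535
15–29: 18700 * 0.972 = 18176
30–44: 13800 * 0.972 = 13414
45+: 11800 * 0.943 + 15100 * 0.338 = 11127 + 5104 = 16231
End of period: [7535, 18176, 13414, 16231]
After projecting period 2:
Births: 18176 * 0.546 = 9924
15–29: 7535 * 0.972 = 7324
30–44: 18176 * 0.972 = 17667
45+: 13414 * 0.943 + 16231 * 0.338 = 12649 + 5486 = 18135
End of period: [9924, 7324, 17667, 18135]

9924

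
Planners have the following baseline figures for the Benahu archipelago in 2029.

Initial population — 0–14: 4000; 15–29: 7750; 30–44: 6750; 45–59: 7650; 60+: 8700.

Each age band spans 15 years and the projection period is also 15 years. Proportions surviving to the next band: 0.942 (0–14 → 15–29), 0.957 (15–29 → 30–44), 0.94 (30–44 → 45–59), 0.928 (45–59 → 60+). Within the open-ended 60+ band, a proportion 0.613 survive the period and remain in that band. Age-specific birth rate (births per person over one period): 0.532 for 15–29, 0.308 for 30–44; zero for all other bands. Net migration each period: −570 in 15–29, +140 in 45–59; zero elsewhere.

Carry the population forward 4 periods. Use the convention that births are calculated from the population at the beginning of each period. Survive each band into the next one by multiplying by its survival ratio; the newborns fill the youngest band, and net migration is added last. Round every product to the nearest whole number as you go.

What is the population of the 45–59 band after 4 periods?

After projecting period 1:
Births: 7750 × 0.532 = 4123  |  6750 × 0.308 = 2079 → total 6202
15–29: 4000 × 0.942 = 3768
30–44: 7750 × 0.957 = 7417
45–59: 6750 × 0.94 = 6345
60+: 7650 × 0.928 + 8700 × 0.613 = 7099 + 5333 = 12432
Net migration: 15–29 − 570 → 3198; 45–59 + 140 → 6485
End of period: [6202, 3198, 7417, 6485, 12432]
After projecting period 2:
Births: 3198 × 0.532 = 1701  |  7417 × 0.308 = 2284 → total 3985
15–29: 6202 × 0.942 = 5842
30–44: 3198 × 0.957 = 3060
45–59: 7417 × 0.94 = 6972
60+: 6485 × 0.928 + 12432 × 0.613 = 6018 + 7621 = 13639
Net migration: 15–29 − 570 → 5272; 45–59 + 140 → 7112
End of period: [3985, 5272, 3060, 7112, 13639]
After projecting period 3:
Births: 5272 × 0.532 = 2805  |  3060 × 0.308 = 942 → total 3747
15–29: 3985 × 0.942 = 3754
30–44: 5272 × 0.957 = 5045
45–59: 3060 × 0.94 = 2876
60+: 7112 × 0.928 + 13639 × 0.613 = 6600 + 8361 = 14961
Net migration: 15–29 − 570 → 3184; 45–59 + 140 → 3016
End of period: [3747, 3184, 5045, 3016, 14961]
After projecting period 4:
Births: 3184 × 0.532 = 1694  |  5045 × 0.308 = 1554 → total 3248
15–29: 3747 × 0.942 = 3530
30–44: 3184 × 0.957 = 3047
45–59: 5045 × 0.94 = 4742
60+: 3016 × 0.928 + 14961 × 0.613 = 2799 + 9171 = 11970
Net migration: 15–29 − 570 → 2960; 45–59 + 140 → 4882
End of period: [3248, 2960, 3047, 4882, 11970]

4882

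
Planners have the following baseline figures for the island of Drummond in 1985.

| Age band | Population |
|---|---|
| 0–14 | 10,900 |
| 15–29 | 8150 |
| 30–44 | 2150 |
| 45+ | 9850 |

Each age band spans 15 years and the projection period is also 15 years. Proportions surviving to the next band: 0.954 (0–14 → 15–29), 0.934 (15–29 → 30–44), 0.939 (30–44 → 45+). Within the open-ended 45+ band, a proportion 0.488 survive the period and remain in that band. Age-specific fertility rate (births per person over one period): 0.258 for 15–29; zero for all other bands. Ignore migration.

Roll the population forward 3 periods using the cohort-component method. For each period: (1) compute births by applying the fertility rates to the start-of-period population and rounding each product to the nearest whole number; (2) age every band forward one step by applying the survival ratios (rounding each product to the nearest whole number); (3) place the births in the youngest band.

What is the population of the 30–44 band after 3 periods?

Let group 1 be 0–14 through group 4 = 45+.
— Period 1 —
Births: 8150 × 0.258 = 2103
Group 2: 10900 × 0.954 = 10399
Group 3: 8150 × 0.934 = 7612
Group 4: 2150 × 0.939 + 9850 × 0.488 = 2019 + 4807 = 6826
Population now: 0–14=2103, 15–29=10399, 30–44=7612, 45+=6826
— Period 2 —
Births: 10399 × 0.258 = 2683
Group 2: 2103 × 0.954 = 2006
Group 3: 10399 × 0.934 = 9713
Group 4: 7612 × 0.939 + 6826 × 0.488 = 7148 + 3331 = 10479
Population now: 0–14=2683, 15–29=2006, 30–44=9713, 45+=10479
— Period 3 —
Births: 2006 × 0.258 = 518
Group 2: 2683 × 0.954 = 2560
Group 3: 2006 × 0.934 = 1874
Group 4: 9713 × 0.939 + 10479 × 0.488 = 9121 + 5114 = 14235
Population now: 0–14=518, 15–29=2560, 30–44=1874, 45+=14235

1874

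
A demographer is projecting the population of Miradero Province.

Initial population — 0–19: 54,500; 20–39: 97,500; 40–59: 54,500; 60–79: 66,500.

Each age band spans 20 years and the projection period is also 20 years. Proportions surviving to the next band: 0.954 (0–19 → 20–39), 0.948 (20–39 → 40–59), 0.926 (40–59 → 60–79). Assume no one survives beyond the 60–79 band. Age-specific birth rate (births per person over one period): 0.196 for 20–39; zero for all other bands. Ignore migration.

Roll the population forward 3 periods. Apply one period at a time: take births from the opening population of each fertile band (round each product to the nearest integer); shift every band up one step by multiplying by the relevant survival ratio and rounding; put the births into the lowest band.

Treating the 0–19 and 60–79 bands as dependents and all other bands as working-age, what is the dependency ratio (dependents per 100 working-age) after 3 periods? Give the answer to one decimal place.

After projecting period 1:
Births: 97500 * 0.196 = 19110
20–39: 54500 * 0.954 = 51993
40–59: 97500 * 0.948 = 92430
60–79: 54500 * 0.926 = 50467
End of period: [19110, 51993, 92430, 50467]
After projecting period 2:
Births: 51993 * 0.196 = 10191
20–39: 19110 * 0.954 = 18231
40–59: 51993 * 0.948 = 49289
60–79: 92430 * 0.926 = 85590
End of period: [10191, 18231, 49289, 85590]
After projecting period 3:
Births: 18231 * 0.196 = 3573
20–39: 10191 * 0.954 = 9722
40–59: 18231 * 0.948 = 17283
60–79: 49289 * 0.926 = 45642
End of period: [3573, 9722, 17283, 45642]
Dependents (band 0–19 + band 60–79) = 3573 + 45642 = 49215; working-age = 27005; ratio = 49215/27005 × 100 = 182.2

182.2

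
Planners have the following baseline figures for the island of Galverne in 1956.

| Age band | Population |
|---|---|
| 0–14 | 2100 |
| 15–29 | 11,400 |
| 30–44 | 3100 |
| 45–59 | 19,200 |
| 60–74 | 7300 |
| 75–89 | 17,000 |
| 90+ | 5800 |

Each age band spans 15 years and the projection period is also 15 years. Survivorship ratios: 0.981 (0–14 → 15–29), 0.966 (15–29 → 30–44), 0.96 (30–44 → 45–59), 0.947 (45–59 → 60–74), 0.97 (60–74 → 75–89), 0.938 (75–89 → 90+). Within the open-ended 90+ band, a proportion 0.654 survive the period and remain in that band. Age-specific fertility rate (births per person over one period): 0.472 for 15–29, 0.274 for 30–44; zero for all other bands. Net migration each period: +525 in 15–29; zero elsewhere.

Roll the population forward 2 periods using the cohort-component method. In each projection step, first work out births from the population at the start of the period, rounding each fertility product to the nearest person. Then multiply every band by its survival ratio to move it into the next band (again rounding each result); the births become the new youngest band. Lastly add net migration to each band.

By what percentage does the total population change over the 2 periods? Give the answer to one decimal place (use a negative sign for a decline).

-3.0

Period 1:
Births: 11400 * 0.472 = 5381  |  3100 * 0.274 = 849 ⇒ total 6230
15–29: 2100 * 0.981 = 2060
30–44: 11400 * 0.966 = 11012
45–59: 3100 * 0.96 = 2976
60–74: 19200 * 0.947 = 18182
75–89: 7300 * 0.97 = 7081
90+: 17000 * 0.938 + 5800 * 0.654 = 15946 + 3793 = 19739
Net migration: 15–29 + 525 → 2585
Giving 6230 / 2585 / 11012 / 2976 / 18182 / 7081 / 19739.
Period 2:
Births: 2585 * 0.472 = 1220  |  11012 * 0.274 = 3017 ⇒ total 4237
15–29: 6230 * 0.981 = 6112
30–44: 2585 * 0.966 = 2497
45–59: 11012 * 0.96 = 10572
60–74: 2976 * 0.947 = 2818
75–89: 18182 * 0.97 = 17637
90+: 7081 * 0.938 + 19739 * 0.654 = 6642 + 12909 = 19551
Net migration: 15–29 + 525 → 6637
Giving 4237 / 6637 / 2497 / 10572 / 2818 / 17637 / 19551.
Total: 65900 → 63949; change = -1951; percentage change = -3.0%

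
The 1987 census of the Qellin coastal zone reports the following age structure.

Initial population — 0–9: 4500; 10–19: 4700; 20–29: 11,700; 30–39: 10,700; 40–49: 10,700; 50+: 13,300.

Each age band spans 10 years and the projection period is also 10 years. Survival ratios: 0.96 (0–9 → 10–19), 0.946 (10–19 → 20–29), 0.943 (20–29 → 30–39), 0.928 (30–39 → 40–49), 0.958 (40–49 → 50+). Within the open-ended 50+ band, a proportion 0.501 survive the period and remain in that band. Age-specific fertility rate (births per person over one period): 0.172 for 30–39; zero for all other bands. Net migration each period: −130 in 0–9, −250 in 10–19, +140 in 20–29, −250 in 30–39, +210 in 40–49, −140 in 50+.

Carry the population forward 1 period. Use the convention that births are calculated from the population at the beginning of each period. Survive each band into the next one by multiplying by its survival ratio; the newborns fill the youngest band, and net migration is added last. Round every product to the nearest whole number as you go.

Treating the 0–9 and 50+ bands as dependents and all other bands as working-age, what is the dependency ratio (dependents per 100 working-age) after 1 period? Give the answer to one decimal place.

62.5

— Period 1 —
Births: 10700 × 0.172 = 1840
10–19: 4500 × 0.96 = 4320
20–29: 4700 × 0.946 = 4446
30–39: 11700 × 0.943 = 11033
40–49: 10700 × 0.928 = 9930
50+: 10700 × 0.958 + 13300 × 0.501 = 10251 + 6663 = 16914
Net migration: 0–9 − 130 → 1710; 10–19 − 250 → 4070; 20–29 + 140 → 4586; 30–39 − 250 → 10783; 40–49 + 210 → 10140; 50+ − 140 → 16774
Giving 1710 / 4070 / 4586 / 10783 / 10140 / 16774.
Dependents (band 0–9 + band 50+) = 1710 + 16774 = 18484; working-age = 29579; ratio = 18484/29579 × 100 = 62.5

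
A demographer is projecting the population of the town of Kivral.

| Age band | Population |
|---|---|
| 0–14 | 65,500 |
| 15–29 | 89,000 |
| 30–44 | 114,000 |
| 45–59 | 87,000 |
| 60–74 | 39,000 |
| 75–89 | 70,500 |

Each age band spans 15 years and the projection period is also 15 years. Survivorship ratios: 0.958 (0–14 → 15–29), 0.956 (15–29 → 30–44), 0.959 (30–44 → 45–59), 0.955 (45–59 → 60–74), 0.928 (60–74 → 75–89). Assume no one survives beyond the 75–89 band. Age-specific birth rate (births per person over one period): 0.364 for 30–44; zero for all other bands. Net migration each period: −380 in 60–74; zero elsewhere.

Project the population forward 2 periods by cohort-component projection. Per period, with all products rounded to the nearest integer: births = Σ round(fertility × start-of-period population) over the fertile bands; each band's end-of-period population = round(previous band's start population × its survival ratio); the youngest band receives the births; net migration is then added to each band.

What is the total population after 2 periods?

393084

— Period 1 —
Births: 114000 * 0.364 = 41496
15–29: 65500 * 0.958 = 62749
30–44: 89000 * 0.956 = 85084
45–59: 114000 * 0.959 = 109326
60–74: 87000 * 0.955 = 83085
75–89: 39000 * 0.928 = 36192
Net migration: 60–74 − 380 → 82705
Giving 41496 / 62749 / 85084 / 109326 / 82705 / 36192.
— Period 2 —
Births: 85084 * 0.364 = 30971
15–29: 41496 * 0.958 = 39753
30–44: 62749 * 0.956 = 59988
45–59: 85084 * 0.959 = 81596
60–74: 109326 * 0.955 = 104406
75–89: 82705 * 0.928 = 76750
Net migration: 60–74 − 380 → 104026
Giving 30971 / 39753 / 59988 / 81596 / 104026 / 76750.
Total after period 2: 30971 + 39753 + 59988 + 81596 + 104026 + 76750 = 393084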